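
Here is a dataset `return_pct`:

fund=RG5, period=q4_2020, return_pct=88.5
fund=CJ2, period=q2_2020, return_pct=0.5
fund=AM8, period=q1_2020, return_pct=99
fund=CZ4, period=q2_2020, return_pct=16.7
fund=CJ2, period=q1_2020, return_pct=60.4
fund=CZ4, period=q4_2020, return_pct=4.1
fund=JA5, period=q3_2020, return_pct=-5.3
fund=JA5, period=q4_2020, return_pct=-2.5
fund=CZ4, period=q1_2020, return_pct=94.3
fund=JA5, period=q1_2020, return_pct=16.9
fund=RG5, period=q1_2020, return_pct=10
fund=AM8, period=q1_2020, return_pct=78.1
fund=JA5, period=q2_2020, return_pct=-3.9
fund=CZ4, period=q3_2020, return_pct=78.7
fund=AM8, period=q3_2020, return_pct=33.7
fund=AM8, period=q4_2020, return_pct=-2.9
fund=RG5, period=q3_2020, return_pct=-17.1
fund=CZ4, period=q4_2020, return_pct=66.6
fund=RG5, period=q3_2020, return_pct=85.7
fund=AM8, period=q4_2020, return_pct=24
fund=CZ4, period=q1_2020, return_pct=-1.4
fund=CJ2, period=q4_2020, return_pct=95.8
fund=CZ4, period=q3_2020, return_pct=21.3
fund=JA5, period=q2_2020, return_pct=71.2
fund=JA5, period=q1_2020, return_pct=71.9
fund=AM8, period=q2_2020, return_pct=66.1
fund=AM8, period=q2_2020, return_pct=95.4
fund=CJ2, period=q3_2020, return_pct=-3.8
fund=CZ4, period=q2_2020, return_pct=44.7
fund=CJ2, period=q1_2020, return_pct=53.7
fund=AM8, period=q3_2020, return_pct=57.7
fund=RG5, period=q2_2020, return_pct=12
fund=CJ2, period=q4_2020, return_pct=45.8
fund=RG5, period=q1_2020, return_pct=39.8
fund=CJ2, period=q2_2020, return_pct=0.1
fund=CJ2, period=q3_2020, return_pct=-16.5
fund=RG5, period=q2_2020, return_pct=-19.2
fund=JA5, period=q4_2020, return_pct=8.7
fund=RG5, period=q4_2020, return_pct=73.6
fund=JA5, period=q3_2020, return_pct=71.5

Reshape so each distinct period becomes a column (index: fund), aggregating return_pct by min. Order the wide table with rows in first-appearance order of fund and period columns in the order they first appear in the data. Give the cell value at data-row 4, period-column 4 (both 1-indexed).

With rows in first-appearance order of fund, row 4 is fund=CZ4. period columns in first-appearance order: q4_2020, q2_2020, q1_2020, q3_2020; column 4 is q3_2020.
Long rows with fund=CZ4, period=q3_2020: min(78.7, 21.3) = 21.3.

21.3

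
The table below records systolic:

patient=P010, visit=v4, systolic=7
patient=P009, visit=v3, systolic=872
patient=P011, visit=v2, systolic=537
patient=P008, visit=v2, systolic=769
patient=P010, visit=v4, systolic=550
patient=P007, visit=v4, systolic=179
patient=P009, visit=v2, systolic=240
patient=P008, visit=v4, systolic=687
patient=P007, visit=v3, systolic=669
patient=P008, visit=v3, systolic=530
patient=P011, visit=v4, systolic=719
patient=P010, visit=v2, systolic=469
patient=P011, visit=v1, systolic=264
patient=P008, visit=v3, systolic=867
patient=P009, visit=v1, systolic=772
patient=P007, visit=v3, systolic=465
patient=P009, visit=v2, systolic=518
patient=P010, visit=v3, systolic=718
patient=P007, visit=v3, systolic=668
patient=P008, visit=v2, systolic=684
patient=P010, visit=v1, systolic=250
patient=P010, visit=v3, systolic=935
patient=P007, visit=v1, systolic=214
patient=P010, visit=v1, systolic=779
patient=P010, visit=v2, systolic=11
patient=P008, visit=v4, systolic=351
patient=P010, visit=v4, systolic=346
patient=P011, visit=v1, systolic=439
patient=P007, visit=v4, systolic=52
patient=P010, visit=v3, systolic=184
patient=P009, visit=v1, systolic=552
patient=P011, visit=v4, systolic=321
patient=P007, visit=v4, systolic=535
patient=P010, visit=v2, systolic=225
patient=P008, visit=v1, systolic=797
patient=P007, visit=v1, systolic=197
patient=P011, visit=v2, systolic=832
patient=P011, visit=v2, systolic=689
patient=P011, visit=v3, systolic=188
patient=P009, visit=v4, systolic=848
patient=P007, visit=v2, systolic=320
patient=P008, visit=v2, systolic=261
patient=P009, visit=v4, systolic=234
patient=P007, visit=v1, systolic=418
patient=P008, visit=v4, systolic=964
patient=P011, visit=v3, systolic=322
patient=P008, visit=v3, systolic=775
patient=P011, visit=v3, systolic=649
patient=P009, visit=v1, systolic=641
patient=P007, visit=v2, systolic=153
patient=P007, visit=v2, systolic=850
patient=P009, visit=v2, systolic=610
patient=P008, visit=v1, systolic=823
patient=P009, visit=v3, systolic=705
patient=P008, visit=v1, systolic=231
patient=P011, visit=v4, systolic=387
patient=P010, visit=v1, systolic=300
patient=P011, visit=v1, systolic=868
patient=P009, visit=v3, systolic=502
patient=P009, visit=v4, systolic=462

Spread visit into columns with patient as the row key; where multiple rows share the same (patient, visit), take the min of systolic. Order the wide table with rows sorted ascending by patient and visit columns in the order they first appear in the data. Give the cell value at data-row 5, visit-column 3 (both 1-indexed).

537

With rows sorted ascending by patient, row 5 is patient=P011. visit columns in first-appearance order: v4, v3, v2, v1; column 3 is v2.
Long rows with patient=P011, visit=v2: min(537, 832, 689) = 537.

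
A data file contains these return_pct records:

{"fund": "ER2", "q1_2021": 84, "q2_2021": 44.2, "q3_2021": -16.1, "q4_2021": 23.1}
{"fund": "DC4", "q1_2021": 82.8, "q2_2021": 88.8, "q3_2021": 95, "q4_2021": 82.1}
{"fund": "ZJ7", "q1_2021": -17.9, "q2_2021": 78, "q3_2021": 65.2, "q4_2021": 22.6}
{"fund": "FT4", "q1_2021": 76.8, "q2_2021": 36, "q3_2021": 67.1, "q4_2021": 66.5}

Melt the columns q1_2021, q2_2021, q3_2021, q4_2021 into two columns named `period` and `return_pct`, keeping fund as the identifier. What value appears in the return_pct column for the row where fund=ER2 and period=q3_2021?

-16.1

Unpivoting turns each (fund, wide-column) pair into one long row.
The wide cell at row ER2, column q3_2021 holds -16.1, so the long row (ER2, q3_2021) has return_pct=-16.1.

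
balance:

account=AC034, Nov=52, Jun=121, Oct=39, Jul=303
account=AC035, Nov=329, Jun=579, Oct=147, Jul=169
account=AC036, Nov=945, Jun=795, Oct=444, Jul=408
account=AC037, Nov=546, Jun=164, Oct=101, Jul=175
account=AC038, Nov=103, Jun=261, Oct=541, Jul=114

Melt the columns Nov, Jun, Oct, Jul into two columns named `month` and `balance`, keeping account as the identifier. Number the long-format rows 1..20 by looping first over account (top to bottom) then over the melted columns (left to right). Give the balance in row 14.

164

20 rows total (5 × 4). Row 14: index ⌊(14-1)/4⌋ = 3 into account → AC037; (14-1) mod 4 = 1 into the melted columns → Jun.
So row 14 is (AC037, Jun, 164); balance = 164.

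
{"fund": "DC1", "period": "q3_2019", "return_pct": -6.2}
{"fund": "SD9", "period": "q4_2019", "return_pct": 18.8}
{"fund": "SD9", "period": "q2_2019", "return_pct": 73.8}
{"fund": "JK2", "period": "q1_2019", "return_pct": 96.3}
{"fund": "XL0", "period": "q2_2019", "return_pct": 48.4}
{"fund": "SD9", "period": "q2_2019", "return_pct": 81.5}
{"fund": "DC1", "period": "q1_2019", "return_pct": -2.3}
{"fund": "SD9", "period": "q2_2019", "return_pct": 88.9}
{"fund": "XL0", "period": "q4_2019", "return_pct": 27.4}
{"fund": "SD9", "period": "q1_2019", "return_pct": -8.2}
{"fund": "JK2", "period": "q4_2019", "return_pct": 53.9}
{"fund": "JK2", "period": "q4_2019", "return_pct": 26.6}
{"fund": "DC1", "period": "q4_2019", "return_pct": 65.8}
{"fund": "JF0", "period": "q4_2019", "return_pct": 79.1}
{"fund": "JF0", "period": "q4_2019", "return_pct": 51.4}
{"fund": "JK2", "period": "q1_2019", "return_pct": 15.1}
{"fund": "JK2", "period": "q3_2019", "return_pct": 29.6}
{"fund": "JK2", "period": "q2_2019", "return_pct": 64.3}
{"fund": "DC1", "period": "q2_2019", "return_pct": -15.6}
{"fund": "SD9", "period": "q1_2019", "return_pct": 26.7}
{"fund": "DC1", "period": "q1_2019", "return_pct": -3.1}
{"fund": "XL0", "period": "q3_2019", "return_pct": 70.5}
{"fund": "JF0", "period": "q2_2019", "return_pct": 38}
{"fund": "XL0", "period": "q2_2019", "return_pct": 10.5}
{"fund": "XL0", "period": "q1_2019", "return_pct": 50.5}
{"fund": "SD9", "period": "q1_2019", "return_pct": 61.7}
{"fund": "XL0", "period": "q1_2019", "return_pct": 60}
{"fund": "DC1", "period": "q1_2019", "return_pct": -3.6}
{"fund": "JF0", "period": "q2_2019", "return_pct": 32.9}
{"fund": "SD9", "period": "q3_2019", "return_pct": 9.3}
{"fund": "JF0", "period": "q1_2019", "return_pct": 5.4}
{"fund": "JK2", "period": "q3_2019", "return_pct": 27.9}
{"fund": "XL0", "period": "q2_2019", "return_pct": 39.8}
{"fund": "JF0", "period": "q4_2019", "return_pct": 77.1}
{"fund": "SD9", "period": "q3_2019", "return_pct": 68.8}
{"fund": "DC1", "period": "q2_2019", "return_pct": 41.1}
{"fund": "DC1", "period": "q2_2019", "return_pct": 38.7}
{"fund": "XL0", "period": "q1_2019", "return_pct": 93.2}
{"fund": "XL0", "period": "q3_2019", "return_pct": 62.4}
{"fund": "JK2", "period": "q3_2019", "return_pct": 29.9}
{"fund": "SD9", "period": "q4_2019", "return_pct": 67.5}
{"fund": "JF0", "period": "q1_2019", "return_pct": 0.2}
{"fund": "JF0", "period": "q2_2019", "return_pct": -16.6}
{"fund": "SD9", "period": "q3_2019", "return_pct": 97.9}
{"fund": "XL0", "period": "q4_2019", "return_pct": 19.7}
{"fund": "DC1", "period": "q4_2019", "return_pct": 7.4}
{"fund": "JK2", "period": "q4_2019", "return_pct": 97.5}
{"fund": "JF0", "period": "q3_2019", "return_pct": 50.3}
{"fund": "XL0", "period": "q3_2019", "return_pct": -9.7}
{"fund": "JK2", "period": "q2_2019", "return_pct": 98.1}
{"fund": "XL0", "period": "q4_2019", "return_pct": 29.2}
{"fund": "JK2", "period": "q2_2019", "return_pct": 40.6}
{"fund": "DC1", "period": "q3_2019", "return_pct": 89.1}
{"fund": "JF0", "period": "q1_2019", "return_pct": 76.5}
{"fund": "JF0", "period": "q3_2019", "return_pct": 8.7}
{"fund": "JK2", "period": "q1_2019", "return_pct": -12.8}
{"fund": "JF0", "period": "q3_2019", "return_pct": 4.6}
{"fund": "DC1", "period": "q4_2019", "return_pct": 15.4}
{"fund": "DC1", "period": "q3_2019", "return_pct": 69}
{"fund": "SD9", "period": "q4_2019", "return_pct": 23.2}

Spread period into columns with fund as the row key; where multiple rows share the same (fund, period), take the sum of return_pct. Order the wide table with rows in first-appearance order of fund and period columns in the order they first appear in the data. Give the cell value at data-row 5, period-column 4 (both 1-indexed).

With rows in first-appearance order of fund, row 5 is fund=JF0. period columns in first-appearance order: q3_2019, q4_2019, q2_2019, q1_2019; column 4 is q1_2019.
Long rows with fund=JF0, period=q1_2019: 5.4 + 0.2 + 76.5 = 82.1.

82.1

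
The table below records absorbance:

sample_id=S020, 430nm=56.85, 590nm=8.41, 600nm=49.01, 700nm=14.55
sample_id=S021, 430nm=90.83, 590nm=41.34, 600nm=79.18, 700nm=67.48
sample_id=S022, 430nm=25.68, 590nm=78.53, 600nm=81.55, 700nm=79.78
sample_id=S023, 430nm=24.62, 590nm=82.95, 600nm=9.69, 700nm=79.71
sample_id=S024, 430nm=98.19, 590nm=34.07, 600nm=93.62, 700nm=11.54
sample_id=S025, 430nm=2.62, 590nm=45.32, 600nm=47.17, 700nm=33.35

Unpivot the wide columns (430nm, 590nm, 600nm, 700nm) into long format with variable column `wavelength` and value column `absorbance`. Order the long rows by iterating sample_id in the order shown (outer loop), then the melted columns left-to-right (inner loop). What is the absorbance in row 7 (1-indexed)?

79.18

24 rows total (6 × 4). Row 7: index ⌊(7-1)/4⌋ = 1 into sample_id → S021; (7-1) mod 4 = 2 into the melted columns → 600nm.
So row 7 is (S021, 600nm, 79.18); absorbance = 79.18.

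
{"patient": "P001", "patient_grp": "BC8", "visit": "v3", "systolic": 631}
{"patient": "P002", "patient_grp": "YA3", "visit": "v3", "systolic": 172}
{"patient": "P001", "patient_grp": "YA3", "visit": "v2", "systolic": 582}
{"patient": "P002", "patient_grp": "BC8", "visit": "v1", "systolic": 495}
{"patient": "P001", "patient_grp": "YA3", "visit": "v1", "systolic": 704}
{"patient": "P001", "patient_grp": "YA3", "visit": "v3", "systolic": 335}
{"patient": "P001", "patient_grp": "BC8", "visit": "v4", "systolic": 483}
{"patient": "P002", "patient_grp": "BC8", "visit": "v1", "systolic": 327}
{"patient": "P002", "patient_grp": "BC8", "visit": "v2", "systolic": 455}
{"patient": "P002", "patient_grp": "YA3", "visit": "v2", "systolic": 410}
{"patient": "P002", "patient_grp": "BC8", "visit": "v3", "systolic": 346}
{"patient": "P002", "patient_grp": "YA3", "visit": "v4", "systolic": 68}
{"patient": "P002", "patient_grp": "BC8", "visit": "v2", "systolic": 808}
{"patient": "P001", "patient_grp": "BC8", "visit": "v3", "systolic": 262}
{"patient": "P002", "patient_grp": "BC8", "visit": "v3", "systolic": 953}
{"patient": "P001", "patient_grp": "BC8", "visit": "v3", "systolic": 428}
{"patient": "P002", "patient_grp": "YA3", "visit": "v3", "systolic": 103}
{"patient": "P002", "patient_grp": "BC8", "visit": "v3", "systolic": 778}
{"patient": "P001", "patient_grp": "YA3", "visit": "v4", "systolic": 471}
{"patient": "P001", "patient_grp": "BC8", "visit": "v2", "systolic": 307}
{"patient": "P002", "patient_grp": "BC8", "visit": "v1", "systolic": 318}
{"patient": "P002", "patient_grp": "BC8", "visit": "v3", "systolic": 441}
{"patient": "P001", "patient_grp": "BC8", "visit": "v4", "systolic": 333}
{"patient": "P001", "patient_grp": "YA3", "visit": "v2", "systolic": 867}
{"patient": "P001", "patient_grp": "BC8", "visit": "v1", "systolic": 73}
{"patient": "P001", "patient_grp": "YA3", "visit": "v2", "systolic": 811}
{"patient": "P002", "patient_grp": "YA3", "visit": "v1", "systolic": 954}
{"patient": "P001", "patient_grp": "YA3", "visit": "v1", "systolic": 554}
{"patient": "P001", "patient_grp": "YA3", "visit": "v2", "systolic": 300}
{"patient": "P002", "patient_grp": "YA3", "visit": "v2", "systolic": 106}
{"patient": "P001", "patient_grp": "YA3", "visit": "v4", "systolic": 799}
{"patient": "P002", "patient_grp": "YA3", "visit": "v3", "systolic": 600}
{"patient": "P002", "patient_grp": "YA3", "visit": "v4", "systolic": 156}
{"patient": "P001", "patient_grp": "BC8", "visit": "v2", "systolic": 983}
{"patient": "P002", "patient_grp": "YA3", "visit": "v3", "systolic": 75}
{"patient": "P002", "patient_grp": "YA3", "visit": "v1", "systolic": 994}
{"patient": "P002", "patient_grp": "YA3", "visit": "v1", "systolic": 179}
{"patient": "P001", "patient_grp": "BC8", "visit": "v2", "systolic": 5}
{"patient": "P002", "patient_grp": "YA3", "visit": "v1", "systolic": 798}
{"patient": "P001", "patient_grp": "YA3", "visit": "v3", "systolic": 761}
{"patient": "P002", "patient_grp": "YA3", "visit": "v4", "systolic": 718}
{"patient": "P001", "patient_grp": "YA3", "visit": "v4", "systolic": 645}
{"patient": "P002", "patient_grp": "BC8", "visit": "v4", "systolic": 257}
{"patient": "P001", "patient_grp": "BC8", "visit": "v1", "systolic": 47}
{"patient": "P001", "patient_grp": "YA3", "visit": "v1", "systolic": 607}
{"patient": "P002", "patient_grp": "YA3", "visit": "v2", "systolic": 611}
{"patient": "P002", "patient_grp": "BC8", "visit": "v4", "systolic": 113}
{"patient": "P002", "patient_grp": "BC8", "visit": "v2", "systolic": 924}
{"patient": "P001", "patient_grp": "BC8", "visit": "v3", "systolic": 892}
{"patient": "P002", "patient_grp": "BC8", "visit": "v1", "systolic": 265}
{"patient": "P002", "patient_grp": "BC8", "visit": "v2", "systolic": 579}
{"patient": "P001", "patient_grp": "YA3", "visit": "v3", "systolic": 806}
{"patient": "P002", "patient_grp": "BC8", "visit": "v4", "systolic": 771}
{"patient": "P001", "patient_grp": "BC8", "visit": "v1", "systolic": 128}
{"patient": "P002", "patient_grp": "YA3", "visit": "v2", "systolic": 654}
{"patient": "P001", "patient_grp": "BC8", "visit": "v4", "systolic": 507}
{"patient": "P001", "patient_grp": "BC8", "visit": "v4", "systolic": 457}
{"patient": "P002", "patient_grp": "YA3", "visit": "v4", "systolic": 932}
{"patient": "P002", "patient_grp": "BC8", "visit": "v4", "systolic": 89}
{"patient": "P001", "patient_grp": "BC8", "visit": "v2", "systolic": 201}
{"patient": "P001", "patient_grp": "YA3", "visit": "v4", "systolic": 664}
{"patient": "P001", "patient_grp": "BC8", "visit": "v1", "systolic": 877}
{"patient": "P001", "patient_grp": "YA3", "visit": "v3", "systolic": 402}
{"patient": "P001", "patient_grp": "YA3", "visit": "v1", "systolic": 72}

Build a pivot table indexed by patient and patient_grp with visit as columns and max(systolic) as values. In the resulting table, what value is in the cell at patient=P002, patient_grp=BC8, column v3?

953

Rows with patient=P002, patient_grp=BC8 and visit=v3: systolic values are 346, 953, 778, 441.
max(346, 953, 778, 441) = 953.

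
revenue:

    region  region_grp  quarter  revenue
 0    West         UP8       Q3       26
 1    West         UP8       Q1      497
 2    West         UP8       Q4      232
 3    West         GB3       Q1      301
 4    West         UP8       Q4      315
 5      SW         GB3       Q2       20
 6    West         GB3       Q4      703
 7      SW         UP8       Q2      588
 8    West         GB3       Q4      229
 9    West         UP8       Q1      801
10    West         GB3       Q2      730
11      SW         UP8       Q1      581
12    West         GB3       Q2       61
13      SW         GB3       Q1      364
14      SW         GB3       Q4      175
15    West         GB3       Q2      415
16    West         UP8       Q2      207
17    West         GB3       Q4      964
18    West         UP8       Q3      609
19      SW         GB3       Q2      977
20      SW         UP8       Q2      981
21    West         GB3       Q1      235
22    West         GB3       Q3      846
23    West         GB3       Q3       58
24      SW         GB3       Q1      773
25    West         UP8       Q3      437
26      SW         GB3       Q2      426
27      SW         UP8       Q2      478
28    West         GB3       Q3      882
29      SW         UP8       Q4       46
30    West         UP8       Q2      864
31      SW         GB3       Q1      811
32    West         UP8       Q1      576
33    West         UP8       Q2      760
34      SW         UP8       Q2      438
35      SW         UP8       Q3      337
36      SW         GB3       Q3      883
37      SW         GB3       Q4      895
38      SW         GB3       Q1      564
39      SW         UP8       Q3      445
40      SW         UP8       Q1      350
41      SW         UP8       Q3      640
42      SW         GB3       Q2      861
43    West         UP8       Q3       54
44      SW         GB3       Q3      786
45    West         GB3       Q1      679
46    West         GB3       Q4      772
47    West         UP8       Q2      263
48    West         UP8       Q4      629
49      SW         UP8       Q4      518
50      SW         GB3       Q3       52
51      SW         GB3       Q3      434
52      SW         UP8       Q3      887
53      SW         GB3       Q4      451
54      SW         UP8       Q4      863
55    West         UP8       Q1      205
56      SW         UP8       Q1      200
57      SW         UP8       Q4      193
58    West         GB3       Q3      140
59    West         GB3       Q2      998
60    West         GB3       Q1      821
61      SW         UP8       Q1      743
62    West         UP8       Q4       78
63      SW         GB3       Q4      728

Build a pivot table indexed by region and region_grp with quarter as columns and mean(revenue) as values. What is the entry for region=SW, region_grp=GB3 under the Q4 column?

562.25

Rows with region=SW, region_grp=GB3 and quarter=Q4: revenue values are 175, 895, 451, 728.
(175 + 895 + 451 + 728) / 4 = 562.25.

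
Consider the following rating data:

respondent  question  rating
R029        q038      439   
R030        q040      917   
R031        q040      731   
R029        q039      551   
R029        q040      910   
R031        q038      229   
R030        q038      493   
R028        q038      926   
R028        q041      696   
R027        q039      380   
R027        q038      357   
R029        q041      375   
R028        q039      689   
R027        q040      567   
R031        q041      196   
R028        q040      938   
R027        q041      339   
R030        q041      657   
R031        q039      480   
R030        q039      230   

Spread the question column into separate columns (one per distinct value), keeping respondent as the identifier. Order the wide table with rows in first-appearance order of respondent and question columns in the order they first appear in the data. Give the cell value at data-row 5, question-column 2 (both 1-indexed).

567

With rows in first-appearance order of respondent, row 5 is respondent=R027. question columns in first-appearance order: q038, q040, q039, q041; column 2 is q040.
Long rows with respondent=R027, question=q040: rating = 567.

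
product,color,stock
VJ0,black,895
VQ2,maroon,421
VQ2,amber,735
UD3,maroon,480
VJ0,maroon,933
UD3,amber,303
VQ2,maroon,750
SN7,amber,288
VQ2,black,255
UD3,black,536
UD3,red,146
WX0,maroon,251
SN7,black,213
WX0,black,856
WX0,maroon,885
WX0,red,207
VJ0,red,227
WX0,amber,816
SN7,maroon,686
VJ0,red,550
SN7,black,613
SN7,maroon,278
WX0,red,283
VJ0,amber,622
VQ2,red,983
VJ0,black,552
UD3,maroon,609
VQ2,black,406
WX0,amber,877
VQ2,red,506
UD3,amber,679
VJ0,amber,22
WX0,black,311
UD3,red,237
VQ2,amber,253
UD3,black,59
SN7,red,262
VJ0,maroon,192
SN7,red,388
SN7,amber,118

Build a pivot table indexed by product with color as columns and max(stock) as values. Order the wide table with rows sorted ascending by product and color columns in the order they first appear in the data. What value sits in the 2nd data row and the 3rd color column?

679

With rows sorted ascending by product, row 2 is product=UD3. color columns in first-appearance order: black, maroon, amber, red; column 3 is amber.
Long rows with product=UD3, color=amber: max(303, 679) = 679.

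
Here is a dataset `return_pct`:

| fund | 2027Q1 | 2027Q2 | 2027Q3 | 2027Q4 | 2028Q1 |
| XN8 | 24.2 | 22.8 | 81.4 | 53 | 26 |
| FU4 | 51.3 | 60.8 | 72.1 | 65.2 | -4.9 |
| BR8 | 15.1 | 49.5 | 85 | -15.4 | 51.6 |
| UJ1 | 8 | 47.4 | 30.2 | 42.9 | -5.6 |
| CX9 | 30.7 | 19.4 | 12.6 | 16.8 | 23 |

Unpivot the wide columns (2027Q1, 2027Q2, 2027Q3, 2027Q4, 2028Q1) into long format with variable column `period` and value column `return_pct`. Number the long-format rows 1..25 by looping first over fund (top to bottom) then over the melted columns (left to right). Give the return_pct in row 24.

16.8

25 rows total (5 × 5). Row 24: index ⌊(24-1)/5⌋ = 4 into fund → CX9; (24-1) mod 5 = 3 into the melted columns → 2027Q4.
So row 24 is (CX9, 2027Q4, 16.8); return_pct = 16.8.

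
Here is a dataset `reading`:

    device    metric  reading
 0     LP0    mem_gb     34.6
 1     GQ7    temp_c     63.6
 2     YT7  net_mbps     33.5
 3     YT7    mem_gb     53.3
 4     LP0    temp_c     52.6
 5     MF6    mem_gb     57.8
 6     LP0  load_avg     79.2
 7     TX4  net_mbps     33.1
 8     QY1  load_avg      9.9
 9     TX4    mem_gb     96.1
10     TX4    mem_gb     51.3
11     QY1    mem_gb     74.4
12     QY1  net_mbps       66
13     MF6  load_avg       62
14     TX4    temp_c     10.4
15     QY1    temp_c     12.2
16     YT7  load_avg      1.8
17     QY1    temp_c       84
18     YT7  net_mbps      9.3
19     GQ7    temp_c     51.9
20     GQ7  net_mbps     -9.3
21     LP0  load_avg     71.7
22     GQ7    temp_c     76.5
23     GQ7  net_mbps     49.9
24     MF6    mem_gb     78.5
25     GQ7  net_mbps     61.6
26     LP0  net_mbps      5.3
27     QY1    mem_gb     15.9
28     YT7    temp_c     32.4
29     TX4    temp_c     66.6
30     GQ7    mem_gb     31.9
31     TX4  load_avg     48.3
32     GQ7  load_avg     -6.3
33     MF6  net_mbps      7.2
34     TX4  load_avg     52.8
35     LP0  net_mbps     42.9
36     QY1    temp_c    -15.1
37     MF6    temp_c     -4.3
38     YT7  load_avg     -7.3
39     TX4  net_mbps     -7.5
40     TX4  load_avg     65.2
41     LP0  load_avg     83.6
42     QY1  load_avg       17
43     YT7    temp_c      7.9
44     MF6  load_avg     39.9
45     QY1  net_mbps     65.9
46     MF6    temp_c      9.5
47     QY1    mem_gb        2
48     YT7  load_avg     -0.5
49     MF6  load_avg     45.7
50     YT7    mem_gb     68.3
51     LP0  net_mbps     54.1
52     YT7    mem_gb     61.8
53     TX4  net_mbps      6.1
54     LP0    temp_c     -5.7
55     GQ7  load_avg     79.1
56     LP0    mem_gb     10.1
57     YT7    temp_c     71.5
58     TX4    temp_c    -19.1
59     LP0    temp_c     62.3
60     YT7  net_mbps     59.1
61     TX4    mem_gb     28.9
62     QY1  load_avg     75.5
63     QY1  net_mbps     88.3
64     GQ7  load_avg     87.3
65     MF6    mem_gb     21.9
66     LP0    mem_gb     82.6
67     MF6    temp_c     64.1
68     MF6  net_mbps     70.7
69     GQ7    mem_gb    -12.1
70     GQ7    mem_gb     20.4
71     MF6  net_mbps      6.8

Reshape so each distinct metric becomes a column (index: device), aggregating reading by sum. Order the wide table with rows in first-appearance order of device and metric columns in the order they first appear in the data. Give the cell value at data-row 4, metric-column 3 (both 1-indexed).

84.7

With rows in first-appearance order of device, row 4 is device=MF6. metric columns in first-appearance order: mem_gb, temp_c, net_mbps, load_avg; column 3 is net_mbps.
Long rows with device=MF6, metric=net_mbps: 7.2 + 70.7 + 6.8 = 84.7.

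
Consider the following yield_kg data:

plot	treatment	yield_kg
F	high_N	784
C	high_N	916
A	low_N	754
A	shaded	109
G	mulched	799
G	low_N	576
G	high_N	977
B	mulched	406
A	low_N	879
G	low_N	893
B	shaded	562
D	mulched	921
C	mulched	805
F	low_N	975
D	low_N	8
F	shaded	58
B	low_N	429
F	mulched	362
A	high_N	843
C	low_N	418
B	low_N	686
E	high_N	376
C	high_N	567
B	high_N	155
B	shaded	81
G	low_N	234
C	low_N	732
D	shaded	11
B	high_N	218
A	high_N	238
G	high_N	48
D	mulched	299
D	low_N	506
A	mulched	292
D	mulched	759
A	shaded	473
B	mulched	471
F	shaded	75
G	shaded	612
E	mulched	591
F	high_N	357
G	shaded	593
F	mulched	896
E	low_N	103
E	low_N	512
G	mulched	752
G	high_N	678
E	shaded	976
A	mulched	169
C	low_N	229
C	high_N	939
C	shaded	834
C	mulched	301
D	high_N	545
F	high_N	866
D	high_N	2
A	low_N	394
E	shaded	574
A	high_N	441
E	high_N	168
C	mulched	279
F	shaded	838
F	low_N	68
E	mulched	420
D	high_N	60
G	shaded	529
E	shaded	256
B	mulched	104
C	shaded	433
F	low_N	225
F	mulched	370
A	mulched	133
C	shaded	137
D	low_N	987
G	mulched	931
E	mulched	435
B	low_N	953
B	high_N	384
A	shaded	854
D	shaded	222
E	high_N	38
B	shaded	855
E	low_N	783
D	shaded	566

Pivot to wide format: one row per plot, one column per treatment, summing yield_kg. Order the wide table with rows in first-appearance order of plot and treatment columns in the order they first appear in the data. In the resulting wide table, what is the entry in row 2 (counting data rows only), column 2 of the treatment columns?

1379

With rows in first-appearance order of plot, row 2 is plot=C. treatment columns in first-appearance order: high_N, low_N, shaded, mulched; column 2 is low_N.
Long rows with plot=C, treatment=low_N: 418 + 732 + 229 = 1379.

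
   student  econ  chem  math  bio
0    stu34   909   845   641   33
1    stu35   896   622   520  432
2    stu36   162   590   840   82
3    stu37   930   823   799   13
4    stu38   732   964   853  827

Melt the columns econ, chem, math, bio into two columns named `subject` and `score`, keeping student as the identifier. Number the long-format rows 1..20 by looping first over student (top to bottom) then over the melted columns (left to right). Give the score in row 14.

20 rows total (5 × 4). Row 14: index ⌊(14-1)/4⌋ = 3 into student → stu37; (14-1) mod 4 = 1 into the melted columns → chem.
So row 14 is (stu37, chem, 823); score = 823.

823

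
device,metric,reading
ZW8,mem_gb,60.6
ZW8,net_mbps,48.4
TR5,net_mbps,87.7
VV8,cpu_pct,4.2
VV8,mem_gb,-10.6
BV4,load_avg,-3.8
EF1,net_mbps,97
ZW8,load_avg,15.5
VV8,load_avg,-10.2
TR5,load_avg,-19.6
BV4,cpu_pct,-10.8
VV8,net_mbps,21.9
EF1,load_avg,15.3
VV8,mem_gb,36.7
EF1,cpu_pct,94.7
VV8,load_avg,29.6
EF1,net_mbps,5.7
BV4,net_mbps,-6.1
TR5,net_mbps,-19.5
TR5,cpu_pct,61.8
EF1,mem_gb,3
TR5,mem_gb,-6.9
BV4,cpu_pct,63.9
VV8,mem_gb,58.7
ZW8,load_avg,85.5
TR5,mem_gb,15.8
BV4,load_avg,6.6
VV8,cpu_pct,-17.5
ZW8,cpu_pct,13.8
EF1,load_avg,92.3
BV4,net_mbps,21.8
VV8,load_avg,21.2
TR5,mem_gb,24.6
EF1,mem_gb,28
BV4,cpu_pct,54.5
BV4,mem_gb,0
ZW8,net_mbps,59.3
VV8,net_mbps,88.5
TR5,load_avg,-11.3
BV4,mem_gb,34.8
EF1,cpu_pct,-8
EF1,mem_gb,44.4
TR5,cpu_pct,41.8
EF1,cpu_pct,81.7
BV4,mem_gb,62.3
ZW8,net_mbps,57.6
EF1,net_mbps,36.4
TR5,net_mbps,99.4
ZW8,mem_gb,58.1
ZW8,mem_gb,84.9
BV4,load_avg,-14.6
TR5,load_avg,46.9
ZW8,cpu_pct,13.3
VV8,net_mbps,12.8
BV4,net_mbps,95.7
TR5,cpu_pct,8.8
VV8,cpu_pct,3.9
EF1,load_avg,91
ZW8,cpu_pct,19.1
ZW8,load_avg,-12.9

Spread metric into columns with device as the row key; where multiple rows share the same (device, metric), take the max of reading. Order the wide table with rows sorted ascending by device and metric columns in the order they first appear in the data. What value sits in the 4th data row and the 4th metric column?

With rows sorted ascending by device, row 4 is device=VV8. metric columns in first-appearance order: mem_gb, net_mbps, cpu_pct, load_avg; column 4 is load_avg.
Long rows with device=VV8, metric=load_avg: max(-10.2, 29.6, 21.2) = 29.6.

29.6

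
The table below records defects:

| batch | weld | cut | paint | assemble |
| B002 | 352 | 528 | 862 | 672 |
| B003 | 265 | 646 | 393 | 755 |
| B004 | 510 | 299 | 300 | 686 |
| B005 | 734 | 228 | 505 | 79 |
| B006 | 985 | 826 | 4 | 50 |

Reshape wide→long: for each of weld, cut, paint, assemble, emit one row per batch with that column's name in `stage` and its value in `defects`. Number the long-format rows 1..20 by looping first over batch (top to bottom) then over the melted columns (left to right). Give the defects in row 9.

510

20 rows total (5 × 4). Row 9: index ⌊(9-1)/4⌋ = 2 into batch → B004; (9-1) mod 4 = 0 into the melted columns → weld.
So row 9 is (B004, weld, 510); defects = 510.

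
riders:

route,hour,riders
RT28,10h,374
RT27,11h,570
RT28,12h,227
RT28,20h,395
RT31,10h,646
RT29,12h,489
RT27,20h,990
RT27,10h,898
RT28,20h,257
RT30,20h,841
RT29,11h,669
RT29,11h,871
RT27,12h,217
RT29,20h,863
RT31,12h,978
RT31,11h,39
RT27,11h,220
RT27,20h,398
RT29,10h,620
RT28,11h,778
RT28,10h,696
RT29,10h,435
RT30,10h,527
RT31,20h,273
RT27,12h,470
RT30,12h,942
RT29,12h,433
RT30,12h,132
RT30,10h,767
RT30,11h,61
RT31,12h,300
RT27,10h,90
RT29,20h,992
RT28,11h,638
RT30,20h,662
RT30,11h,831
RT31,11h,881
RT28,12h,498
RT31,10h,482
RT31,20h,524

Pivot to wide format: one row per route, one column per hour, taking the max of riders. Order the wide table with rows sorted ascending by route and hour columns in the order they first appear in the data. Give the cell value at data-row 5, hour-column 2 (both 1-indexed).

881

With rows sorted ascending by route, row 5 is route=RT31. hour columns in first-appearance order: 10h, 11h, 12h, 20h; column 2 is 11h.
Long rows with route=RT31, hour=11h: max(39, 881) = 881.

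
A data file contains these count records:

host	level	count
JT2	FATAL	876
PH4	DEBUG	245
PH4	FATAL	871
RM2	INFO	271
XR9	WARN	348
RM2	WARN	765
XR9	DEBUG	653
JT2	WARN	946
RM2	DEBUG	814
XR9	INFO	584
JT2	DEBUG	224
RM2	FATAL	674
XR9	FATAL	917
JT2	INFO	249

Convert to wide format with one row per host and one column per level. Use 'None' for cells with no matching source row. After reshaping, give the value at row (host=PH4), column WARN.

None

No long-format row has host=PH4 and level=WARN, so the cell is None.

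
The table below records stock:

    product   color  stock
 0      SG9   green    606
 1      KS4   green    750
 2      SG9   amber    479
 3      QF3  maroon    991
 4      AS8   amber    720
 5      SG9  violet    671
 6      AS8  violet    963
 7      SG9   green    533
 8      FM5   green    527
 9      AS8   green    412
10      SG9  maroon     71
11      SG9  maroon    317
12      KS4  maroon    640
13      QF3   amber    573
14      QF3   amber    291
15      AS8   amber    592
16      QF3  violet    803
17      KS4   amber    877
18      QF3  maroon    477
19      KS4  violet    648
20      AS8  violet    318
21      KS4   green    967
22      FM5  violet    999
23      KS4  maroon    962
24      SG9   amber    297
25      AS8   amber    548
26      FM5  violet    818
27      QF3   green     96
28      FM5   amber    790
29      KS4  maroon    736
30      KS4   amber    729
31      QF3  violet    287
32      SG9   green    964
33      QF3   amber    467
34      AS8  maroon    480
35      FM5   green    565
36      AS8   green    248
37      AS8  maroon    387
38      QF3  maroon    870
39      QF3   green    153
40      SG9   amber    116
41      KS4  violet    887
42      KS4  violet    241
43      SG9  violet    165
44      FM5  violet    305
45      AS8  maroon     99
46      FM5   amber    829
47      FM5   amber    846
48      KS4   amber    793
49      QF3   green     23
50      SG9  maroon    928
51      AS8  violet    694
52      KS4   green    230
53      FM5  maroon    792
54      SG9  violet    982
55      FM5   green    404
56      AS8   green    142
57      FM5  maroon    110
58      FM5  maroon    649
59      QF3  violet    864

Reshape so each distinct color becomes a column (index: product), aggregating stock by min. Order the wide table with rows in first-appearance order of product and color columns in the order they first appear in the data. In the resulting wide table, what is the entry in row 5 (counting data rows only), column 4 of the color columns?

305

With rows in first-appearance order of product, row 5 is product=FM5. color columns in first-appearance order: green, amber, maroon, violet; column 4 is violet.
Long rows with product=FM5, color=violet: min(999, 818, 305) = 305.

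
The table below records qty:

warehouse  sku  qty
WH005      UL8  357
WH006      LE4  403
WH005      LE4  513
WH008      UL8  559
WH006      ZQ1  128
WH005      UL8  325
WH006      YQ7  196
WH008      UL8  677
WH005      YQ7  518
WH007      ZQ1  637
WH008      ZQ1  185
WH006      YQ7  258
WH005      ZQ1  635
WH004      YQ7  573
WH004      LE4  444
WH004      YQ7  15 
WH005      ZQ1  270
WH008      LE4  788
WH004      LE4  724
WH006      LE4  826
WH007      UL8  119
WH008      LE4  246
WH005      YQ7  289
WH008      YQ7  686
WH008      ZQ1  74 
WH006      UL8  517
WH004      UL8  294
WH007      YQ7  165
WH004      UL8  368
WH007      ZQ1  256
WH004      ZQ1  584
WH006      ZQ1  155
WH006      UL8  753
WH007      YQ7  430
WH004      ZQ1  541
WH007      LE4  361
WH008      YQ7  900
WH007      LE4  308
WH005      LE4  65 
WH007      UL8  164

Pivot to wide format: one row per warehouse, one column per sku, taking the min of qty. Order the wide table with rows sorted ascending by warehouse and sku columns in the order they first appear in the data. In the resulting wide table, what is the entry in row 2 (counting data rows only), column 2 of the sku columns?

With rows sorted ascending by warehouse, row 2 is warehouse=WH005. sku columns in first-appearance order: UL8, LE4, ZQ1, YQ7; column 2 is LE4.
Long rows with warehouse=WH005, sku=LE4: min(513, 65) = 65.

65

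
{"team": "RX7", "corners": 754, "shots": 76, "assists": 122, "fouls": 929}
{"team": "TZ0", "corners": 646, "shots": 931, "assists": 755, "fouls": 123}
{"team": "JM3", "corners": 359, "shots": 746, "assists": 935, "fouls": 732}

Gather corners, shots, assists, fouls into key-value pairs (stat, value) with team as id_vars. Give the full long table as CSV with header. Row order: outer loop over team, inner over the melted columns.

team,stat,value
RX7,corners,754
RX7,shots,76
RX7,assists,122
RX7,fouls,929
TZ0,corners,646
TZ0,shots,931
TZ0,assists,755
TZ0,fouls,123
JM3,corners,359
JM3,shots,746
JM3,assists,935
JM3,fouls,732

Each (team, column) pair becomes one row: 3 × 4 = 12 rows.
For example, (RX7, corners) → value=754.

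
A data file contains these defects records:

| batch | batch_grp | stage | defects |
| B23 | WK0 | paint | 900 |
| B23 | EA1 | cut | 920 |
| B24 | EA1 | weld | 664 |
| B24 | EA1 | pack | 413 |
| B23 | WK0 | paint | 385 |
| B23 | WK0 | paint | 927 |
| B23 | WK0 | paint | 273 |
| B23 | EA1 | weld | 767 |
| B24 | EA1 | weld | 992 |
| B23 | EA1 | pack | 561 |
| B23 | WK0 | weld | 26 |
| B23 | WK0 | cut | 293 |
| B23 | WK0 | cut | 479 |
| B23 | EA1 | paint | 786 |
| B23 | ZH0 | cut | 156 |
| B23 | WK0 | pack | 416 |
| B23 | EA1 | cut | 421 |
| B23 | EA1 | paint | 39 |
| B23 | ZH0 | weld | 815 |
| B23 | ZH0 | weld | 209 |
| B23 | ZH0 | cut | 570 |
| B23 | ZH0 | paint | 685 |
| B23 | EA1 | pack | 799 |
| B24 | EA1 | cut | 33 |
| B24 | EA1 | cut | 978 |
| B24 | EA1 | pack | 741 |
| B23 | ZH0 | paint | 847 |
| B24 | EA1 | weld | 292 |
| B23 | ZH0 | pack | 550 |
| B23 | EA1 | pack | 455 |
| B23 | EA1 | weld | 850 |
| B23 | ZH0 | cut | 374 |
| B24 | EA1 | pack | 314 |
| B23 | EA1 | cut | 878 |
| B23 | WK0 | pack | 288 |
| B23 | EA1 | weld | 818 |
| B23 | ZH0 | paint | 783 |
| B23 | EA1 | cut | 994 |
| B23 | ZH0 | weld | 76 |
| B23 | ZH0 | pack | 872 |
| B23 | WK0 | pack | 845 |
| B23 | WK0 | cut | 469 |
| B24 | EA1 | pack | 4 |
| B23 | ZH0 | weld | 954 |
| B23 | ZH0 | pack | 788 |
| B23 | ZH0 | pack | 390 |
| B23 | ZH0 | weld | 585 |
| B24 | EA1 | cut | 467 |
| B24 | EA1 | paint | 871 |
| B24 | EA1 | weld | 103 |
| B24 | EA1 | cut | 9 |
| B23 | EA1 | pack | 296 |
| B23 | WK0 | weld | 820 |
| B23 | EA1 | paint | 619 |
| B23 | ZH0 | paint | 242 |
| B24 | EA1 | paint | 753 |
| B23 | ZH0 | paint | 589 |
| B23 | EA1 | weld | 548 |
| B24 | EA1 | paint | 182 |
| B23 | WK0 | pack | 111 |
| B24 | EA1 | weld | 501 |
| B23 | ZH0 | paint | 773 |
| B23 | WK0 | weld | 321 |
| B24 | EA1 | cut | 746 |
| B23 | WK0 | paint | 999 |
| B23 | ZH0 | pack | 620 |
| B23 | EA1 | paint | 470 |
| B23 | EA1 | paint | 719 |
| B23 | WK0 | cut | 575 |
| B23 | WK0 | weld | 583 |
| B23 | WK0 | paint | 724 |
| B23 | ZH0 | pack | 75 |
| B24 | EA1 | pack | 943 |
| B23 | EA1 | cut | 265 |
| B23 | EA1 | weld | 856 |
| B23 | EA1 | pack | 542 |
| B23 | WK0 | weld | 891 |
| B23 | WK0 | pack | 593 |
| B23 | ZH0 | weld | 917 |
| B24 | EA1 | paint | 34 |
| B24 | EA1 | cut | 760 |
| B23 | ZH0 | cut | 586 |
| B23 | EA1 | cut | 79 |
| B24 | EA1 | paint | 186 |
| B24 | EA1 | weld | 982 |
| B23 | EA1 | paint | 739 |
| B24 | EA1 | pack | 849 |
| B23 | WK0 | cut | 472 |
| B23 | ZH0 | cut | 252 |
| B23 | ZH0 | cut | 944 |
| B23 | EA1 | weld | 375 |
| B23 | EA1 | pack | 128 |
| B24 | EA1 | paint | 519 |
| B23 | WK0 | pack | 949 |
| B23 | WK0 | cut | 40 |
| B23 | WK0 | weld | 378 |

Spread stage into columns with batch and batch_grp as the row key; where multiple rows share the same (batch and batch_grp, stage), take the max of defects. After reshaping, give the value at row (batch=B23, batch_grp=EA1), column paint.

Rows with batch=B23, batch_grp=EA1 and stage=paint: defects values are 786, 39, 619, 470, 719, 739.
max(786, 39, 619, 470, 719, 739) = 786.

786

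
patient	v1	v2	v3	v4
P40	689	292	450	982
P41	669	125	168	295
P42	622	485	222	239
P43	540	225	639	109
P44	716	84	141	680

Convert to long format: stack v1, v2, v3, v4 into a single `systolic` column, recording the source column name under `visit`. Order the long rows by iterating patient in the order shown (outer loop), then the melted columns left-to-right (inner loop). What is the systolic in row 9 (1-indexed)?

622

20 rows total (5 × 4). Row 9: index ⌊(9-1)/4⌋ = 2 into patient → P42; (9-1) mod 4 = 0 into the melted columns → v1.
So row 9 is (P42, v1, 622); systolic = 622.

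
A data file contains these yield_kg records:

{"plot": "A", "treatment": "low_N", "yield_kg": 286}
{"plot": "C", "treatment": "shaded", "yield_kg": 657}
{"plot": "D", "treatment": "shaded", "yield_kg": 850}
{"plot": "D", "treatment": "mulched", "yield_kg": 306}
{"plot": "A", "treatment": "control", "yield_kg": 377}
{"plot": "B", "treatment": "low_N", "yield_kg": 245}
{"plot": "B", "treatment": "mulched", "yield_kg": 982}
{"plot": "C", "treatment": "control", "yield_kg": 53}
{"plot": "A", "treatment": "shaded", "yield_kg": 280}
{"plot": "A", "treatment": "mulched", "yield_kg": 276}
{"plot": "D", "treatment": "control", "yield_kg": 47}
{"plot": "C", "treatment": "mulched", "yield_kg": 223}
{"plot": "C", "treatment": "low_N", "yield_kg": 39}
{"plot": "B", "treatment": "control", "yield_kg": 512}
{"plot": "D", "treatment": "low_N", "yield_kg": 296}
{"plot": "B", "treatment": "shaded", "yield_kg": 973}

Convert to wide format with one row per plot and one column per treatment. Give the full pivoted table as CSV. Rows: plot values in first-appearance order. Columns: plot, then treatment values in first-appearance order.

plot,low_N,shaded,mulched,control
A,286,280,276,377
C,39,657,223,53
D,296,850,306,47
B,245,973,982,512

Columns: plot plus the 4 distinct treatment values (low_N, shaded, mulched, control).
For example, row A column low_N takes yield_kg=286 from the long row (A, low_N).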